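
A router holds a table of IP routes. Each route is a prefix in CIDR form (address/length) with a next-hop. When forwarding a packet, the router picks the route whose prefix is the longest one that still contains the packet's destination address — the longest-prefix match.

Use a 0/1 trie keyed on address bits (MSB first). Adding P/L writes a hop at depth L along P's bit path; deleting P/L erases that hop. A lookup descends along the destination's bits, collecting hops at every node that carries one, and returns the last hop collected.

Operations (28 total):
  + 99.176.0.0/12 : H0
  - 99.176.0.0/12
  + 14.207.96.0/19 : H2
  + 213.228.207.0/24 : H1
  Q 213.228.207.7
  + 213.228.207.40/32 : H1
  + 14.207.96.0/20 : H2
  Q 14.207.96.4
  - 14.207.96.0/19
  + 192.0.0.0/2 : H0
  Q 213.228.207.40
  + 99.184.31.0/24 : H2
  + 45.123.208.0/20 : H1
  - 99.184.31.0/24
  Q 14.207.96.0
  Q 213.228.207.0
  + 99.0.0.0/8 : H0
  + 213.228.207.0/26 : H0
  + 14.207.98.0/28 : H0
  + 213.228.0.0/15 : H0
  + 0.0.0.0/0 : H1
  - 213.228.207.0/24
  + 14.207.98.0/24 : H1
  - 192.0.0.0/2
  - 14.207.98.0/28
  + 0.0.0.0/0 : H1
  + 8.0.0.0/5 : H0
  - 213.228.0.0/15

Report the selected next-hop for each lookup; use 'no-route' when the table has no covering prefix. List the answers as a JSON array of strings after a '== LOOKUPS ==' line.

Process each operation:
  + 99.176.0.0/12 (H0) depth=12
  - 99.176.0.0/12 clear@12
  + 14.207.96.0/19 (H2) depth=19
  + 213.228.207.0/24 (H1) depth=24
  Q 213.228.207.7: descend 110101011110010011001111 ; hops seen [H1] ; pick H1
  + 213.228.207.40/32 (H1) depth=32
  + 14.207.96.0/20 (H2) depth=20
  Q 14.207.96.4: descend 00001110110011110110 ; hops seen [H2,H2] ; pick H2
  - 14.207.96.0/19 clear@19
  + 192.0.0.0/2 (H0) depth=2
  Q 213.228.207.40: descend 11010101111001001100111100101000 ; hops seen [H0,H1,H1] ; pick H1
  + 99.184.31.0/24 (H2) depth=24
  + 45.123.208.0/20 (H1) depth=20
  - 99.184.31.0/24 clear@24
  Q 14.207.96.0: descend 00001110110011110110 ; hops seen [H2] ; pick H2
  Q 213.228.207.0: descend 11010101111001001100111100 ; hops seen [H0,H1] ; pick H1
  + 99.0.0.0/8 (H0) depth=8
  + 213.228.207.0/26 (H0) depth=26
  + 14.207.98.0/28 (H0) depth=28
  + 213.228.0.0/15 (H0) depth=15
  + 0.0.0.0/0 (H1) depth=0
  - 213.228.207.0/24 clear@24
  + 14.207.98.0/24 (H1) depth=24
  - 192.0.0.0/2 clear@2
  - 14.207.98.0/28 clear@28
  + 0.0.0.0/0 (H1) depth=0
  + 8.0.0.0/5 (H0) depth=5
  - 213.228.0.0/15 clear@15

== LOOKUPS ==
["H1","H2","H1","H2","H1"]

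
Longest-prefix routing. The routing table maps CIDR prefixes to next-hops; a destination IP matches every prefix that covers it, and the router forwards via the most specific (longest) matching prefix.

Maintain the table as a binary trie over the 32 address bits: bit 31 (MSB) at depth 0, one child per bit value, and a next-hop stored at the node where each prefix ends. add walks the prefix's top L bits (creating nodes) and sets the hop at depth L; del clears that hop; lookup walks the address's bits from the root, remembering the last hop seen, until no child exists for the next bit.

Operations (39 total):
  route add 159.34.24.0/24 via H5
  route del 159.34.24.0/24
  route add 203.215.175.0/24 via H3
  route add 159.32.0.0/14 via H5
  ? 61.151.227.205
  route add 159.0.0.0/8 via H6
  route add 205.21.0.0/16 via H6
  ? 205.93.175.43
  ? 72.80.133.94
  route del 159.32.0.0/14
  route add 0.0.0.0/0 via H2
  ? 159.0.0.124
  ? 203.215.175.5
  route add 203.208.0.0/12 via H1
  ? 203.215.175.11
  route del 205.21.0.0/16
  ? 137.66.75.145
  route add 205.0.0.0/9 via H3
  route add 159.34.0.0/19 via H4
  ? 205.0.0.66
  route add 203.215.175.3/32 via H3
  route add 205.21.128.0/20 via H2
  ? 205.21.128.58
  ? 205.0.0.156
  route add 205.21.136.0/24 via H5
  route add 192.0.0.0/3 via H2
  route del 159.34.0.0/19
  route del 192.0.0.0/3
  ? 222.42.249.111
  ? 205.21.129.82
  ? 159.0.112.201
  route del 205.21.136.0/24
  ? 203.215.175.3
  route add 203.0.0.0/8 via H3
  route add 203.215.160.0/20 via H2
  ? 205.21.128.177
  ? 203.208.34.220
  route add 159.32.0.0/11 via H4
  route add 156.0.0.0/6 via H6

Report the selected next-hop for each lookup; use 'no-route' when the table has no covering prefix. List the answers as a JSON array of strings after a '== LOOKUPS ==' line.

Process each operation:
  add 159.34.24.0/24 -> H5 at depth 24
  - 159.34.24.0/24 clear@24
  add 203.215.175.0/24 -> H3 at depth 24
  add 159.32.0.0/14 -> H5 at depth 14
  Q 61.151.227.205: descend ε ; hops seen [∅] ; pick no-route
  add 159.0.0.0/8 -> H6 at depth 8
  add 205.21.0.0/16 -> H6 at depth 16
  Q 205.93.175.43: descend 110011010 ; hops seen [∅] ; pick no-route
  Q 72.80.133.94: descend ε ; hops seen [∅] ; pick no-route
  - 159.32.0.0/14 clear@14
  add 0.0.0.0/0 -> H2 at depth 0
  Q 159.0.0.124: descend 1001111100 ; hops seen [H2,H6] ; pick H6
  Q 203.215.175.5: descend 110010111101011110101111 ; hops seen [H2,H3] ; pick H3
  add 203.208.0.0/12 -> H1 at depth 12
  Q 203.215.175.11: descend 110010111101011110101111 ; hops seen [H2,H1,H3] ; pick H3
  - 205.21.0.0/16 clear@16
  Q 137.66.75.145: descend 100 ; hops seen [H2] ; pick H2
  add 205.0.0.0/9 -> H3 at depth 9
  add 159.34.0.0/19 -> H4 at depth 19
  Q 205.0.0.66: descend 11001101000 ; hops seen [H2,H3] ; pick H3
  add 203.215.175.3/32 -> H3 at depth 32
  add 205.21.128.0/20 -> H2 at depth 20
  Q 205.21.128.58: descend 11001101000101011000 ; hops seen [H2,H3,H2] ; pick H2
  Q 205.0.0.156: descend 11001101000 ; hops seen [H2,H3] ; pick H3
  add 205.21.136.0/24 -> H5 at depth 24
  add 192.0.0.0/3 -> H2 at depth 3
  - 159.34.0.0/19 clear@19
  - 192.0.0.0/3 clear@3
  Q 222.42.249.111: descend 110 ; hops seen [H2] ; pick H2
  Q 205.21.129.82: descend 11001101000101011000 ; hops seen [H2,H3,H2] ; pick H2
  Q 159.0.112.201: descend 1001111100 ; hops seen [H2,H6] ; pick H6
  - 205.21.136.0/24 clear@24
  Q 203.215.175.3: descend 11001011110101111010111100000011 ; hops seen [H2,H1,H3,H3] ; pick H3
  add 203.0.0.0/8 -> H3 at depth 8
  add 203.215.160.0/20 -> H2 at depth 20
  Q 205.21.128.177: descend 11001101000101011000 ; hops seen [H2,H3,H2] ; pick H2
  Q 203.208.34.220: descend 1100101111010 ; hops seen [H2,H3,H1] ; pick H1
  add 159.32.0.0/11 -> H4 at depth 11
  add 156.0.0.0/6 -> H6 at depth 6

== LOOKUPS ==
["no-route","no-route","no-route","H6","H3","H3","H2","H3","H2","H3","H2","H2","H6","H3","H2","H1"]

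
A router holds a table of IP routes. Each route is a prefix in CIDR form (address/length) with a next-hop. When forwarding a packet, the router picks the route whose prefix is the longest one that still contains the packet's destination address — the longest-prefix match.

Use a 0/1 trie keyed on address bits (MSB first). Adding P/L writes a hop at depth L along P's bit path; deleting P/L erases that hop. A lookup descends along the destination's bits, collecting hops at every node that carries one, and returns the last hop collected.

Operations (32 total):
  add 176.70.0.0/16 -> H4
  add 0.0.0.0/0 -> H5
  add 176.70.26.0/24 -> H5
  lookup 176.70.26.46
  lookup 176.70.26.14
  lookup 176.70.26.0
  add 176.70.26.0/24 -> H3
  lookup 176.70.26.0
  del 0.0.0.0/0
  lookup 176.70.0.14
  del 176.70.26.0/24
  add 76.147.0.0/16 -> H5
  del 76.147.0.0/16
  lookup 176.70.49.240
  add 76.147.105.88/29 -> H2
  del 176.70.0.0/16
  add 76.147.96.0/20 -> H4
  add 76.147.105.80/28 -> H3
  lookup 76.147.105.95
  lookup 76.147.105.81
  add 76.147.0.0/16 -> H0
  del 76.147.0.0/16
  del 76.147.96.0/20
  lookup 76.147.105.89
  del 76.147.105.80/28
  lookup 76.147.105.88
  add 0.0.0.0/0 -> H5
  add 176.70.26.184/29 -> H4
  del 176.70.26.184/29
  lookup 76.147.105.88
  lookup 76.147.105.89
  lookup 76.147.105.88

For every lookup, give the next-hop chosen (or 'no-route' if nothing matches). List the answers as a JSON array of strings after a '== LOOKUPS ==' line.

Trace:
  + 176.70.0.0/16 (H4) depth=16
  + 0.0.0.0/0 (H5) depth=0
  + 176.70.26.0/24 (H5) depth=24
  ? 176.70.26.46  path d0:H5→d1:-→d2:-→d3:-→d4:-→d5:-→d6:-→d7:-→d8:-→d9:-→d10:-→d11:-→d12:-→d13:-→d14:-→d15:-→d16:H4→d17:-→d18:-→d19:-→d20:-→d21:-→d22:-→d23:-→d24:H5  best=H5
  ? 176.70.26.14  path d0:H5→d1:-→d2:-→d3:-→d4:-→d5:-→d6:-→d7:-→d8:-→d9:-→d10:-→d11:-→d12:-→d13:-→d14:-→d15:-→d16:H4→d17:-→d18:-→d19:-→d20:-→d21:-→d22:-→d23:-→d24:H5  best=H5
  ? 176.70.26.0  path d0:H5→d1:-→d2:-→d3:-→d4:-→d5:-→d6:-→d7:-→d8:-→d9:-→d10:-→d11:-→d12:-→d13:-→d14:-→d15:-→d16:H4→d17:-→d18:-→d19:-→d20:-→d21:-→d22:-→d23:-→d24:H5  best=H5
  + 176.70.26.0/24 (H3) depth=24
  ? 176.70.26.0  path d0:H5→d1:-→d2:-→d3:-→d4:-→d5:-→d6:-→d7:-→d8:-→d9:-→d10:-→d11:-→d12:-→d13:-→d14:-→d15:-→d16:H4→d17:-→d18:-→d19:-→d20:-→d21:-→d22:-→d23:-→d24:H3  best=H3
  - 0.0.0.0/0 clear@0
  ? 176.70.0.14  path d0:-→d1:-→d2:-→d3:-→d4:-→d5:-→d6:-→d7:-→d8:-→d9:-→d10:-→d11:-→d12:-→d13:-→d14:-→d15:-→d16:H4→d17:-→d18:-→d19:-  best=H4
  - 176.70.26.0/24 clear@24
  + 76.147.0.0/16 (H5) depth=16
  - 76.147.0.0/16 clear@16
  ? 176.70.49.240  path d0:-→d1:-→d2:-→d3:-→d4:-→d5:-→d6:-→d7:-→d8:-→d9:-→d10:-→d11:-→d12:-→d13:-→d14:-→d15:-→d16:H4→d17:-→d18:-  best=H4
  + 76.147.105.88/29 (H2) depth=29
  - 176.70.0.0/16 clear@16
  + 76.147.96.0/20 (H4) depth=20
  + 76.147.105.80/28 (H3) depth=28
  ? 76.147.105.95  path d0:-→d1:-→d2:-→d3:-→d4:-→d5:-→d6:-→d7:-→d8:-→d9:-→d10:-→d11:-→d12:-→d13:-→d14:-→d15:-→d16:-→d17:-→d18:-→d19:-→d20:H4→d21:-→d22:-→d23:-→d24:-→d25:-→d26:-→d27:-→d28:H3→d29:H2  best=H2
  ? 76.147.105.81  path d0:-→d1:-→d2:-→d3:-→d4:-→d5:-→d6:-→d7:-→d8:-→d9:-→d10:-→d11:-→d12:-→d13:-→d14:-→d15:-→d16:-→d17:-→d18:-→d19:-→d20:H4→d21:-→d22:-→d23:-→d24:-→d25:-→d26:-→d27:-→d28:H3  best=H3
  + 76.147.0.0/16 (H0) depth=16
  - 76.147.0.0/16 clear@16
  - 76.147.96.0/20 clear@20
  ? 76.147.105.89  path d0:-→d1:-→d2:-→d3:-→d4:-→d5:-→d6:-→d7:-→d8:-→d9:-→d10:-→d11:-→d12:-→d13:-→d14:-→d15:-→d16:-→d17:-→d18:-→d19:-→d20:-→d21:-→d22:-→d23:-→d24:-→d25:-→d26:-→d27:-→d28:H3→d29:H2  best=H2
  - 76.147.105.80/28 clear@28
  ? 76.147.105.88  path d0:-→d1:-→d2:-→d3:-→d4:-→d5:-→d6:-→d7:-→d8:-→d9:-→d10:-→d11:-→d12:-→d13:-→d14:-→d15:-→d16:-→d17:-→d18:-→d19:-→d20:-→d21:-→d22:-→d23:-→d24:-→d25:-→d26:-→d27:-→d28:-→d29:H2  best=H2
  + 0.0.0.0/0 (H5) depth=0
  + 176.70.26.184/29 (H4) depth=29
  - 176.70.26.184/29 clear@29
  ? 76.147.105.88  path d0:H5→d1:-→d2:-→d3:-→d4:-→d5:-→d6:-→d7:-→d8:-→d9:-→d10:-→d11:-→d12:-→d13:-→d14:-→d15:-→d16:-→d17:-→d18:-→d19:-→d20:-→d21:-→d22:-→d23:-→d24:-→d25:-→d26:-→d27:-→d28:-→d29:H2  best=H2
  ? 76.147.105.89  path d0:H5→d1:-→d2:-→d3:-→d4:-→d5:-→d6:-→d7:-→d8:-→d9:-→d10:-→d11:-→d12:-→d13:-→d14:-→d15:-→d16:-→d17:-→d18:-→d19:-→d20:-→d21:-→d22:-→d23:-→d24:-→d25:-→d26:-→d27:-→d28:-→d29:H2  best=H2
  ? 76.147.105.88  path d0:H5→d1:-→d2:-→d3:-→d4:-→d5:-→d6:-→d7:-→d8:-→d9:-→d10:-→d11:-→d12:-→d13:-→d14:-→d15:-→d16:-→d17:-→d18:-→d19:-→d20:-→d21:-→d22:-→d23:-→d24:-→d25:-→d26:-→d27:-→d28:-→d29:H2  best=H2

== LOOKUPS ==
["H5","H5","H5","H3","H4","H4","H2","H3","H2","H2","H2","H2","H2"]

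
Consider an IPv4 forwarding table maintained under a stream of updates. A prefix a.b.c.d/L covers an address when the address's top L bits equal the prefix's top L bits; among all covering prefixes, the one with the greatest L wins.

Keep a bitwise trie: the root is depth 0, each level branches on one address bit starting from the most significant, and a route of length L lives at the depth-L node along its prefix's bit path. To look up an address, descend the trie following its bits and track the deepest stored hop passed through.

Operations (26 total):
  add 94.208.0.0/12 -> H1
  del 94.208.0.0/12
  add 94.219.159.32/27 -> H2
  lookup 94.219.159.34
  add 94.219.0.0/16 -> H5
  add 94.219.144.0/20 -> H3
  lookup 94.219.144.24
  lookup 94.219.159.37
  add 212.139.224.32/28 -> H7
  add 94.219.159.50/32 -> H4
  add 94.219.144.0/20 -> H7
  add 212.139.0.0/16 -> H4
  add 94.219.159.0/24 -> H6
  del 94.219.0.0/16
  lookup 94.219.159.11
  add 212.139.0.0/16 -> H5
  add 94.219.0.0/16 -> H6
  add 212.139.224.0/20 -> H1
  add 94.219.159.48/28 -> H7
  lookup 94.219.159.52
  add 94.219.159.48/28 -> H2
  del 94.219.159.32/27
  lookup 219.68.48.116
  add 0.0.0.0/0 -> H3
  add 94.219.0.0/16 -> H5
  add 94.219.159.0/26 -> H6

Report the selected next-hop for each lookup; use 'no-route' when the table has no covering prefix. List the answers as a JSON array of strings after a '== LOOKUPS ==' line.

Trace:
  add 94.208.0.0/12 -> H1 at depth 12
  - 94.208.0.0/12 clear@12
  add 94.219.159.32/27 -> H2 at depth 27
  Q 94.219.159.34: descend 010111101101101110011111001 ; hops seen [H2] ; pick H2
  add 94.219.0.0/16 -> H5 at depth 16
  add 94.219.144.0/20 -> H3 at depth 20
  Q 94.219.144.24: descend 01011110110110111001 ; hops seen [H5,H3] ; pick H3
  Q 94.219.159.37: descend 010111101101101110011111001 ; hops seen [H5,H3,H2] ; pick H2
  add 212.139.224.32/28 -> H7 at depth 28
  add 94.219.159.50/32 -> H4 at depth 32
  add 94.219.144.0/20 -> H7 at depth 20
  add 212.139.0.0/16 -> H4 at depth 16
  add 94.219.159.0/24 -> H6 at depth 24
  - 94.219.0.0/16 clear@16
  Q 94.219.159.11: descend 01011110110110111001111100 ; hops seen [H7,H6] ; pick H6
  add 212.139.0.0/16 -> H5 at depth 16
  add 94.219.0.0/16 -> H6 at depth 16
  add 212.139.224.0/20 -> H1 at depth 20
  add 94.219.159.48/28 -> H7 at depth 28
  Q 94.219.159.52: descend 01011110110110111001111100110 ; hops seen [H6,H7,H6,H2,H7] ; pick H7
  add 94.219.159.48/28 -> H2 at depth 28
  - 94.219.159.32/27 clear@27
  Q 219.68.48.116: descend 1101 ; hops seen [∅] ; pick no-route
  add 0.0.0.0/0 -> H3 at depth 0
  add 94.219.0.0/16 -> H5 at depth 16
  add 94.219.159.0/26 -> H6 at depth 26

== LOOKUPS ==
["H2","H3","H2","H6","H7","no-route"]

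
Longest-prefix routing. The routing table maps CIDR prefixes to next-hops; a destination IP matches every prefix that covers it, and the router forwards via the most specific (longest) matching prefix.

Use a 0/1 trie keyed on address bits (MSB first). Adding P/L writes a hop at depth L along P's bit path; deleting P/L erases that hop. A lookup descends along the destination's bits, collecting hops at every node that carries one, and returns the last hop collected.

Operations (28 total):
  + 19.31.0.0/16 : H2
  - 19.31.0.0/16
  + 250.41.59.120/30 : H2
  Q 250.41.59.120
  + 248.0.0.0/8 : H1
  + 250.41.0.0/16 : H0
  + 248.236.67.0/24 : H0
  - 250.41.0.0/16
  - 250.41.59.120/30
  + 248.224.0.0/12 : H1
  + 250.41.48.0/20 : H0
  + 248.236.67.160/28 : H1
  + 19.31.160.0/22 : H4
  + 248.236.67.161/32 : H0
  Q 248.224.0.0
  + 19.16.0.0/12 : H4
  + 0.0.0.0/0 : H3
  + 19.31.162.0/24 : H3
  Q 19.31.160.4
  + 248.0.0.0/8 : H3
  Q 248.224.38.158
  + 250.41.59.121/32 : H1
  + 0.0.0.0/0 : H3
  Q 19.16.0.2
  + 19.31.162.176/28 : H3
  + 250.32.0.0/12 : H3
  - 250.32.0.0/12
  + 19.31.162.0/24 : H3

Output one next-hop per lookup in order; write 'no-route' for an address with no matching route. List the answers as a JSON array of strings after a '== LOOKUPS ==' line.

Trace:
  add 19.31.0.0/16 -> H2 at depth 16
  - 19.31.0.0/16 clear@16
  add 250.41.59.120/30 -> H2 at depth 30
  lookup 250.41.59.120: bits 111110100010100100111011011110 walk d0:-→d1:-→d2:-→d3:-→d4:-→d5:-→d6:-→d7:-→d8:-→d9:-→d10:-→d11:-→d12:-→d13:-→d14:-→d15:-→d16:-→d17:-→d18:-→d19:-→d20:-→d21:-→d22:-→d23:-→d24:-→d25:-→d26:-→d27:-→d28:-→d29:-→d30:H2 -> H2
  add 248.0.0.0/8 -> H1 at depth 8
  add 250.41.0.0/16 -> H0 at depth 16
  add 248.236.67.0/24 -> H0 at depth 24
  - 250.41.0.0/16 clear@16
  - 250.41.59.120/30 clear@30
  add 248.224.0.0/12 -> H1 at depth 12
  add 250.41.48.0/20 -> H0 at depth 20
  add 248.236.67.160/28 -> H1 at depth 28
  add 19.31.160.0/22 -> H4 at depth 22
  add 248.236.67.161/32 -> H0 at depth 32
  lookup 248.224.0.0: bits 111110001110 walk d0:-→d1:-→d2:-→d3:-→d4:-→d5:-→d6:-→d7:-→d8:H1→d9:-→d10:-→d11:-→d12:H1 -> H1
  add 19.16.0.0/12 -> H4 at depth 12
  add 0.0.0.0/0 -> H3 at depth 0
  add 19.31.162.0/24 -> H3 at depth 24
  lookup 19.31.160.4: bits 0001001100011111101000 walk d0:H3→d1:-→d2:-→d3:-→d4:-→d5:-→d6:-→d7:-→d8:-→d9:-→d10:-→d11:-→d12:H4→d13:-→d14:-→d15:-→d16:-→d17:-→d18:-→d19:-→d20:-→d21:-→d22:H4 -> H4
  add 248.0.0.0/8 -> H3 at depth 8
  lookup 248.224.38.158: bits 111110001110 walk d0:H3→d1:-→d2:-→d3:-→d4:-→d5:-→d6:-→d7:-→d8:H3→d9:-→d10:-→d11:-→d12:H1 -> H1
  add 250.41.59.121/32 -> H1 at depth 32
  add 0.0.0.0/0 -> H3 at depth 0
  lookup 19.16.0.2: bits 000100110001 walk d0:H3→d1:-→d2:-→d3:-→d4:-→d5:-→d6:-→d7:-→d8:-→d9:-→d10:-→d11:-→d12:H4 -> H4
  add 19.31.162.176/28 -> H3 at depth 28
  add 250.32.0.0/12 -> H3 at depth 12
  - 250.32.0.0/12 clear@12
  add 19.31.162.0/24 -> H3 at depth 24

== LOOKUPS ==
["H2","H1","H4","H1","H4"]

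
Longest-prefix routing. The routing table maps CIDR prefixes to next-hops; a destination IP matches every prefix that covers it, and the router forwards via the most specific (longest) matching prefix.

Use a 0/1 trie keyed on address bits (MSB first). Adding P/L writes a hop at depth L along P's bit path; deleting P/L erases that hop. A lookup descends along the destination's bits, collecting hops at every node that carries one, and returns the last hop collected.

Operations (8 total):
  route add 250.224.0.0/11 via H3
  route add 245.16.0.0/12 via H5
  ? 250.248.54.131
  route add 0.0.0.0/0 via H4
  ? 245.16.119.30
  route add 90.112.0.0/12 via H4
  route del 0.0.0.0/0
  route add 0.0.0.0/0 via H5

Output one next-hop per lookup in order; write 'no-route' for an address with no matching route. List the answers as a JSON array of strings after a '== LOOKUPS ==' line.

Trace:
  add 250.224.0.0/11 -> H3 at depth 11
  add 245.16.0.0/12 -> H5 at depth 12
  ? 250.248.54.131  path d0:-→d1:-→d2:-→d3:-→d4:-→d5:-→d6:-→d7:-→d8:-→d9:-→d10:-→d11:H3  best=H3
  add 0.0.0.0/0 -> H4 at depth 0
  ? 245.16.119.30  path d0:H4→d1:-→d2:-→d3:-→d4:-→d5:-→d6:-→d7:-→d8:-→d9:-→d10:-→d11:-→d12:H5  best=H5
  add 90.112.0.0/12 -> H4 at depth 12
  - 0.0.0.0/0 clear@0
  add 0.0.0.0/0 -> H5 at depth 0

== LOOKUPS ==
["H3","H5"]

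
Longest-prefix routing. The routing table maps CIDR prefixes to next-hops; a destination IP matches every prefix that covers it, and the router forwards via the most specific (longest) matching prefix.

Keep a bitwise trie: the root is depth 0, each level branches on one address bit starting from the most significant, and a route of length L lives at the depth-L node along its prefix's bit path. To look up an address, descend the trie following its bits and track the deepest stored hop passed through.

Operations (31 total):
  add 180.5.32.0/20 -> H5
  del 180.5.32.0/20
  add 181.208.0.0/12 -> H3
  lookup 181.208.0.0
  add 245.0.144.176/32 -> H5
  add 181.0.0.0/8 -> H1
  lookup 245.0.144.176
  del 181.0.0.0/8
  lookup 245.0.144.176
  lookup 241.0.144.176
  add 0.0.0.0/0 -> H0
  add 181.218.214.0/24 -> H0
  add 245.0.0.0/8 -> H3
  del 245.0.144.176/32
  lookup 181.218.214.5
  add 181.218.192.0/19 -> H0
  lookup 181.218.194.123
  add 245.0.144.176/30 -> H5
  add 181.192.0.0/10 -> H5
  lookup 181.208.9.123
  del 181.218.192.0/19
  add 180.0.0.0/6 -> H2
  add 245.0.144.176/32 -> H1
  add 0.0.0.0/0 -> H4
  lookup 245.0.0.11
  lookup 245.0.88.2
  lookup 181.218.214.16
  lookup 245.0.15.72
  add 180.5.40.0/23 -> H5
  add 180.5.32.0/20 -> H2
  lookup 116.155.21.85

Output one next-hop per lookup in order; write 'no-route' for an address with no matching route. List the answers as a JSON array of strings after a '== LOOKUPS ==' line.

Trace:
  + 180.5.32.0/20 (H5) depth=20
  del 180.5.32.0/20 (clear depth 20)
  + 181.208.0.0/12 (H3) depth=12
  Q 181.208.0.0: descend 101101011101 ; hops seen [H3] ; pick H3
  + 245.0.144.176/32 (H5) depth=32
  + 181.0.0.0/8 (H1) depth=8
  Q 245.0.144.176: descend 11110101000000001001000010110000 ; hops seen [H5] ; pick H5
  del 181.0.0.0/8 (clear depth 8)
  Q 245.0.144.176: descend 11110101000000001001000010110000 ; hops seen [H5] ; pick H5
  Q 241.0.144.176: descend 11110 ; hops seen [∅] ; pick no-route
  + 0.0.0.0/0 (H0) depth=0
  + 181.218.214.0/24 (H0) depth=24
  + 245.0.0.0/8 (H3) depth=8
  del 245.0.144.176/32 (clear depth 32)
  Q 181.218.214.5: descend 101101011101101011010110 ; hops seen [H0,H3,H0] ; pick H0
  + 181.218.192.0/19 (H0) depth=19
  Q 181.218.194.123: descend 1011010111011010110 ; hops seen [H0,H3,H0] ; pick H0
  + 245.0.144.176/30 (H5) depth=30
  + 181.192.0.0/10 (H5) depth=10
  Q 181.208.9.123: descend 101101011101 ; hops seen [H0,H5,H3] ; pick H3
  del 181.218.192.0/19 (clear depth 19)
  + 180.0.0.0/6 (H2) depth=6
  + 245.0.144.176/32 (H1) depth=32
  + 0.0.0.0/0 (H4) depth=0
  Q 245.0.0.11: descend 1111010100000000 ; hops seen [H4,H3] ; pick H3
  Q 245.0.88.2: descend 1111010100000000 ; hops seen [H4,H3] ; pick H3
  Q 181.218.214.16: descend 101101011101101011010110 ; hops seen [H4,H2,H5,H3,H0] ; pick H0
  Q 245.0.15.72: descend 1111010100000000 ; hops seen [H4,H3] ; pick H3
  + 180.5.40.0/23 (H5) depth=23
  + 180.5.32.0/20 (H2) depth=20
  Q 116.155.21.85: descend ε ; hops seen [H4] ; pick H4

== LOOKUPS ==
["H3","H5","H5","no-route","H0","H0","H3","H3","H3","H0","H3","H4"]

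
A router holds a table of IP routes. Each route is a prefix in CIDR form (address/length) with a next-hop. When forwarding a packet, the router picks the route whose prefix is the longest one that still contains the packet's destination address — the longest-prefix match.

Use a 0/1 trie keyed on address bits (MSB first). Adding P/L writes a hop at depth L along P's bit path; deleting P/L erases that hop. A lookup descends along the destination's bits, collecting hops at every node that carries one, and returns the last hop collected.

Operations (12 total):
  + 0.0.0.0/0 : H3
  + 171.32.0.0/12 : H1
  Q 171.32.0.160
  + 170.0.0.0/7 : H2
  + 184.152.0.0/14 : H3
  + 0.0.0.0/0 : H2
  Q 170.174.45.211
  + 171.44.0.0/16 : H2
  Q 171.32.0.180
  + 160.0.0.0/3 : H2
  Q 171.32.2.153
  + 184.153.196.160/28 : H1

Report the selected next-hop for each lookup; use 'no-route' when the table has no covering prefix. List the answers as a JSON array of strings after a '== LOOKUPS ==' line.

Process each operation:
  add 0.0.0.0/0 -> H3 at depth 0
  add 171.32.0.0/12 -> H1 at depth 12
  lookup 171.32.0.160: bits 101010110010 walk d0:H3→d1:-→d2:-→d3:-→d4:-→d5:-→d6:-→d7:-→d8:-→d9:-→d10:-→d11:-→d12:H1 -> H1
  add 170.0.0.0/7 -> H2 at depth 7
  add 184.152.0.0/14 -> H3 at depth 14
  add 0.0.0.0/0 -> H2 at depth 0
  lookup 170.174.45.211: bits 1010101 walk d0:H2→d1:-→d2:-→d3:-→d4:-→d5:-→d6:-→d7:H2 -> H2
  add 171.44.0.0/16 -> H2 at depth 16
  lookup 171.32.0.180: bits 101010110010 walk d0:H2→d1:-→d2:-→d3:-→d4:-→d5:-→d6:-→d7:H2→d8:-→d9:-→d10:-→d11:-→d12:H1 -> H1
  add 160.0.0.0/3 -> H2 at depth 3
  lookup 171.32.2.153: bits 101010110010 walk d0:H2→d1:-→d2:-→d3:H2→d4:-→d5:-→d6:-→d7:H2→d8:-→d9:-→d10:-→d11:-→d12:H1 -> H1
  add 184.153.196.160/28 -> H1 at depth 28

== LOOKUPS ==
["H1","H2","H1","H1"]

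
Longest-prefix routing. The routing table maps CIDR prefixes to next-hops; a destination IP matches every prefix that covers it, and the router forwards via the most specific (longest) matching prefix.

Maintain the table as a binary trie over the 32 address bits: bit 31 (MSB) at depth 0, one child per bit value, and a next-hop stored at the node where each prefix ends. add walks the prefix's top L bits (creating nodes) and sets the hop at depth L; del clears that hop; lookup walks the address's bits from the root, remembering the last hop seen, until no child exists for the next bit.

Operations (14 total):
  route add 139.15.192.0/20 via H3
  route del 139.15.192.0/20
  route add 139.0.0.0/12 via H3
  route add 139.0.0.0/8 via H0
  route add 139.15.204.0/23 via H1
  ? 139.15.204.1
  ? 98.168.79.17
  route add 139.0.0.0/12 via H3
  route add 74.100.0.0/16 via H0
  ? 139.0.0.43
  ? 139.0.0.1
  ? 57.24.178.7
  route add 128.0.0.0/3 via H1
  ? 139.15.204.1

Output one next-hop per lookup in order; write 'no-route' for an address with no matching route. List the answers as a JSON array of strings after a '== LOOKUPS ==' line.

Trace:
  add 139.15.192.0/20 -> H3 at depth 20
  - 139.15.192.0/20 clear@20
  add 139.0.0.0/12 -> H3 at depth 12
  add 139.0.0.0/8 -> H0 at depth 8
  add 139.15.204.0/23 -> H1 at depth 23
  lookup 139.15.204.1: bits 10001011000011111100110 walk d0:-→d1:-→d2:-→d3:-→d4:-→d5:-→d6:-→d7:-→d8:H0→d9:-→d10:-→d11:-→d12:H3→d13:-→d14:-→d15:-→d16:-→d17:-→d18:-→d19:-→d20:-→d21:-→d22:-→d23:H1 -> H1
  lookup 98.168.79.17: bits ε walk d0:- -> no-route
  add 139.0.0.0/12 -> H3 at depth 12
  add 74.100.0.0/16 -> H0 at depth 16
  lookup 139.0.0.43: bits 100010110000 walk d0:-→d1:-→d2:-→d3:-→d4:-→d5:-→d6:-→d7:-→d8:H0→d9:-→d10:-→d11:-→d12:H3 -> H3
  lookup 139.0.0.1: bits 100010110000 walk d0:-→d1:-→d2:-→d3:-→d4:-→d5:-→d6:-→d7:-→d8:H0→d9:-→d10:-→d11:-→d12:H3 -> H3
  lookup 57.24.178.7: bits 0 walk d0:-→d1:- -> no-route
  add 128.0.0.0/3 -> H1 at depth 3
  lookup 139.15.204.1: bits 10001011000011111100110 walk d0:-→d1:-→d2:-→d3:H1→d4:-→d5:-→d6:-→d7:-→d8:H0→d9:-→d10:-→d11:-→d12:H3→d13:-→d14:-→d15:-→d16:-→d17:-→d18:-→d19:-→d20:-→d21:-→d22:-→d23:H1 -> H1

== LOOKUPS ==
["H1","no-route","H3","H3","no-route","H1"]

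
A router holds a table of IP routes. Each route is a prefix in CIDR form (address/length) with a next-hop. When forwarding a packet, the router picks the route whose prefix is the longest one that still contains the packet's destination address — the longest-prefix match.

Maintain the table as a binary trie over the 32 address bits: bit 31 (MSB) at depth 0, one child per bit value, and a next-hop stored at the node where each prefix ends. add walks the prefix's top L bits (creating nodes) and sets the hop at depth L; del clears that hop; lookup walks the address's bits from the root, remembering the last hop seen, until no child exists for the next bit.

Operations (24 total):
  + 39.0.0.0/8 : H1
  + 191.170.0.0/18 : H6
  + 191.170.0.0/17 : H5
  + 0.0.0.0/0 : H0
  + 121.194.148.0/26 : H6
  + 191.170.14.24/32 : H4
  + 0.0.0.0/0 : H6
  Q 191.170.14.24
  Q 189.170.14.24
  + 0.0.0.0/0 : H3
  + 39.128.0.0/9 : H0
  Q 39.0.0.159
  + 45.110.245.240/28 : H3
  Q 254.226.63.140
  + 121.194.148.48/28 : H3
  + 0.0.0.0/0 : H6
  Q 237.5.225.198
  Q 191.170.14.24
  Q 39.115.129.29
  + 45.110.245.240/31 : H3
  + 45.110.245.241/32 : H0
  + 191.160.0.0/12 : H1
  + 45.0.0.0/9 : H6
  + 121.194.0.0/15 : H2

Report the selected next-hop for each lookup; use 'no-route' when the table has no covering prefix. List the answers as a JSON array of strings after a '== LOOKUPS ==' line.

Trace:
  + 39.0.0.0/8 (H1) depth=8
  + 191.170.0.0/18 (H6) depth=18
  + 191.170.0.0/17 (H5) depth=17
  + 0.0.0.0/0 (H0) depth=0
  + 121.194.148.0/26 (H6) depth=26
  + 191.170.14.24/32 (H4) depth=32
  + 0.0.0.0/0 (H6) depth=0
  lookup 191.170.14.24: bits 10111111101010100000111000011000 walk d0:H6→d1:-→d2:-→d3:-→d4:-→d5:-→d6:-→d7:-→d8:-→d9:-→d10:-→d11:-→d12:-→d13:-→d14:-→d15:-→d16:-→d17:H5→d18:H6→d19:-→d20:-→d21:-→d22:-→d23:-→d24:-→d25:-→d26:-→d27:-→d28:-→d29:-→d30:-→d31:-→d32:H4 -> H4
  lookup 189.170.14.24: bits 101111 walk d0:H6→d1:-→d2:-→d3:-→d4:-→d5:-→d6:- -> H6
  + 0.0.0.0/0 (H3) depth=0
  + 39.128.0.0/9 (H0) depth=9
  lookup 39.0.0.159: bits 00100111 walk d0:H3→d1:-→d2:-→d3:-→d4:-→d5:-→d6:-→d7:-→d8:H1 -> H1
  + 45.110.245.240/28 (H3) depth=28
  lookup 254.226.63.140: bits 1 walk d0:H3→d1:- -> H3
  + 121.194.148.48/28 (H3) depth=28
  + 0.0.0.0/0 (H6) depth=0
  lookup 237.5.225.198: bits 1 walk d0:H6→d1:- -> H6
  lookup 191.170.14.24: bits 10111111101010100000111000011000 walk d0:H6→d1:-→d2:-→d3:-→d4:-→d5:-→d6:-→d7:-→d8:-→d9:-→d10:-→d11:-→d12:-→d13:-→d14:-→d15:-→d16:-→d17:H5→d18:H6→d19:-→d20:-→d21:-→d22:-→d23:-→d24:-→d25:-→d26:-→d27:-→d28:-→d29:-→d30:-→d31:-→d32:H4 -> H4
  lookup 39.115.129.29: bits 00100111 walk d0:H6→d1:-→d2:-→d3:-→d4:-→d5:-→d6:-→d7:-→d8:H1 -> H1
  + 45.110.245.240/31 (H3) depth=31
  + 45.110.245.241/32 (H0) depth=32
  + 191.160.0.0/12 (H1) depth=12
  + 45.0.0.0/9 (H6) depth=9
  + 121.194.0.0/15 (H2) depth=15

== LOOKUPS ==
["H4","H6","H1","H3","H6","H4","H1"]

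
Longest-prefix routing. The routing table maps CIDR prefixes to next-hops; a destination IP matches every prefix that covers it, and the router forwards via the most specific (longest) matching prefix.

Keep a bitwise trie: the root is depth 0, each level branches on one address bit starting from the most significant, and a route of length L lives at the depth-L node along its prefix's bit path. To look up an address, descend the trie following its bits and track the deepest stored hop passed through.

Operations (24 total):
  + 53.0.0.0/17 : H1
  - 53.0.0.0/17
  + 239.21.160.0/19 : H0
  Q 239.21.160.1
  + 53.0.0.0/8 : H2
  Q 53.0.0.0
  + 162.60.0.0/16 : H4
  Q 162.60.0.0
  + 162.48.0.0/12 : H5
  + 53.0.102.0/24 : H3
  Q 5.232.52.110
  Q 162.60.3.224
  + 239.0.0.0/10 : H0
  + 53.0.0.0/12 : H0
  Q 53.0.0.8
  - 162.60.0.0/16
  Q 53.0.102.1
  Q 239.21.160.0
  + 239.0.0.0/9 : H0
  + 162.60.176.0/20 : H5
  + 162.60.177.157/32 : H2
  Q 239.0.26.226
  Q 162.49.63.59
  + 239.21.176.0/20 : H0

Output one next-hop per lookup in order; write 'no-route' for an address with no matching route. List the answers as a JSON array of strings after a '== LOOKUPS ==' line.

Trace:
  + 53.0.0.0/17 (H1) depth=17
  - 53.0.0.0/17 clear@17
  + 239.21.160.0/19 (H0) depth=19
  Q 239.21.160.1: descend 1110111100010101101 ; hops seen [H0] ; pick H0
  + 53.0.0.0/8 (H2) depth=8
  Q 53.0.0.0: descend 00110101000000000 ; hops seen [H2] ; pick H2
  + 162.60.0.0/16 (H4) depth=16
  Q 162.60.0.0: descend 1010001000111100 ; hops seen [H4] ; pick H4
  + 162.48.0.0/12 (H5) depth=12
  + 53.0.102.0/24 (H3) depth=24
  Q 5.232.52.110: descend 00 ; hops seen [∅] ; pick no-route
  Q 162.60.3.224: descend 1010001000111100 ; hops seen [H5,H4] ; pick H4
  + 239.0.0.0/10 (H0) depth=10
  + 53.0.0.0/12 (H0) depth=12
  Q 53.0.0.8: descend 00110101000000000 ; hops seen [H2,H0] ; pick H0
  - 162.60.0.0/16 clear@16
  Q 53.0.102.1: descend 001101010000000001100110 ; hops seen [H2,H0,H3] ; pick H3
  Q 239.21.160.0: descend 1110111100010101101 ; hops seen [H0,H0] ; pick H0
  + 239.0.0.0/9 (H0) depth=9
  + 162.60.176.0/20 (H5) depth=20
  + 162.60.177.157/32 (H2) depth=32
  Q 239.0.26.226: descend 11101111000 ; hops seen [H0,H0] ; pick H0
  Q 162.49.63.59: descend 101000100011 ; hops seen [H5] ; pick H5
  + 239.21.176.0/20 (H0) depth=20

== LOOKUPS ==
["H0","H2","H4","no-route","H4","H0","H3","H0","H0","H5"]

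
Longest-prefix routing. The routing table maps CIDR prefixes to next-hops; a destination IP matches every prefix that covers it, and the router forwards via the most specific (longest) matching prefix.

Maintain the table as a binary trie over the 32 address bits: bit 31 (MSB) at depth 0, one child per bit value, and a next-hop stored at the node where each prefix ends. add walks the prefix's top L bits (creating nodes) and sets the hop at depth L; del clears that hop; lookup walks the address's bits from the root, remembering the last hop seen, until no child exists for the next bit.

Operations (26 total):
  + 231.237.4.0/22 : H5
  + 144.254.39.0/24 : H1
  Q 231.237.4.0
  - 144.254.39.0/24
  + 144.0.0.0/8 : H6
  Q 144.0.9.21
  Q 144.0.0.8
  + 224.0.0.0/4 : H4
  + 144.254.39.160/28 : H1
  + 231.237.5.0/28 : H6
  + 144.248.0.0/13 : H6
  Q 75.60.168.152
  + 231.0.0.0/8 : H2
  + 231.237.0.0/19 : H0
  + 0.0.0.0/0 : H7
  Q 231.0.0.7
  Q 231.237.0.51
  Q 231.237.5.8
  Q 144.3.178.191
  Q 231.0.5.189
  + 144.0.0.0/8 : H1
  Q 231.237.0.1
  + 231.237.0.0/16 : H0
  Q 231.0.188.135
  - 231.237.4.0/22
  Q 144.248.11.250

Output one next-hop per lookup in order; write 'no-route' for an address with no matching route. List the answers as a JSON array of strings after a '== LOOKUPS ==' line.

Process each operation:
  add 231.237.4.0/22 -> H5 at depth 22
  add 144.254.39.0/24 -> H1 at depth 24
  Q 231.237.4.0: descend 1110011111101101000001 ; hops seen [H5] ; pick H5
  del 144.254.39.0/24 (clear depth 24)
  add 144.0.0.0/8 -> H6 at depth 8
  Q 144.0.9.21: descend 10010000 ; hops seen [H6] ; pick H6
  Q 144.0.0.8: descend 10010000 ; hops seen [H6] ; pick H6
  add 224.0.0.0/4 -> H4 at depth 4
  add 144.254.39.160/28 -> H1 at depth 28
  add 231.237.5.0/28 -> H6 at depth 28
  add 144.248.0.0/13 -> H6 at depth 13
  Q 75.60.168.152: descend ε ; hops seen [∅] ; pick no-route
  add 231.0.0.0/8 -> H2 at depth 8
  add 231.237.0.0/19 -> H0 at depth 19
  add 0.0.0.0/0 -> H7 at depth 0
  Q 231.0.0.7: descend 11100111 ; hops seen [H7,H4,H2] ; pick H2
  Q 231.237.0.51: descend 111001111110110100000 ; hops seen [H7,H4,H2,H0] ; pick H0
  Q 231.237.5.8: descend 1110011111101101000001010000 ; hops seen [H7,H4,H2,H0,H5,H6] ; pick H6
  Q 144.3.178.191: descend 10010000 ; hops seen [H7,H6] ; pick H6
  Q 231.0.5.189: descend 11100111 ; hops seen [H7,H4,H2] ; pick H2
  add 144.0.0.0/8 -> H1 at depth 8
  Q 231.237.0.1: descend 111001111110110100000 ; hops seen [H7,H4,H2,H0] ; pick H0
  add 231.237.0.0/16 -> H0 at depth 16
  Q 231.0.188.135: descend 11100111 ; hops seen [H7,H4,H2] ; pick H2
  del 231.237.4.0/22 (clear depth 22)
  Q 144.248.11.250: descend 1001000011111 ; hops seen [H7,H1,H6] ; pick H6

== LOOKUPS ==
["H5","H6","H6","no-route","H2","H0","H6","H6","H2","H0","H2","H6"]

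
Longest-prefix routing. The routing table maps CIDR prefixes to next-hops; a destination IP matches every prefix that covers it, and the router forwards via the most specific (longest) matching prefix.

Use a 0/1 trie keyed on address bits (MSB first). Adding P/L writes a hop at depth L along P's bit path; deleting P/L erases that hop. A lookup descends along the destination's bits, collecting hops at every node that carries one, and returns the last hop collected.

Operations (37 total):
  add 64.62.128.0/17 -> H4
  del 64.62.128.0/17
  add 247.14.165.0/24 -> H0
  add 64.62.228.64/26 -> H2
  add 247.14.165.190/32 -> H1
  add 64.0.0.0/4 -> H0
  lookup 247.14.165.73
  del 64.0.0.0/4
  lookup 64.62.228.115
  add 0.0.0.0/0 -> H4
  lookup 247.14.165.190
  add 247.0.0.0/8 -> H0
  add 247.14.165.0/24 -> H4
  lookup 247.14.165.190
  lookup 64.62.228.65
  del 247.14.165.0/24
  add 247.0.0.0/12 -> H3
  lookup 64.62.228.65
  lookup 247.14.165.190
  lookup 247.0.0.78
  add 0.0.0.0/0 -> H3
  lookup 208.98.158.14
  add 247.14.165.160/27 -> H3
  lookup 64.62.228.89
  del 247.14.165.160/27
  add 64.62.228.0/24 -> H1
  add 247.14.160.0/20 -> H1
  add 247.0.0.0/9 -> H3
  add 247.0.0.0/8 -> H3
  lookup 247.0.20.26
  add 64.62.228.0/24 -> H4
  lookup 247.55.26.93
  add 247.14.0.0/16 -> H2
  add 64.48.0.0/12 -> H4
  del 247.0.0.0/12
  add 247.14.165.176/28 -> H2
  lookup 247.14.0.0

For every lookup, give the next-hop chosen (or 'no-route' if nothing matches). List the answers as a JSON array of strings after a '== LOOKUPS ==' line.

Trace:
  add 64.62.128.0/17 -> H4 at depth 17
  del 64.62.128.0/17 (clear depth 17)
  add 247.14.165.0/24 -> H0 at depth 24
  add 64.62.228.64/26 -> H2 at depth 26
  add 247.14.165.190/32 -> H1 at depth 32
  add 64.0.0.0/4 -> H0 at depth 4
  ? 247.14.165.73  path d0:-→d1:-→d2:-→d3:-→d4:-→d5:-→d6:-→d7:-→d8:-→d9:-→d10:-→d11:-→d12:-→d13:-→d14:-→d15:-→d16:-→d17:-→d18:-→d19:-→d20:-→d21:-→d22:-→d23:-→d24:H0  best=H0
  del 64.0.0.0/4 (clear depth 4)
  ? 64.62.228.115  path d0:-→d1:-→d2:-→d3:-→d4:-→d5:-→d6:-→d7:-→d8:-→d9:-→d10:-→d11:-→d12:-→d13:-→d14:-→d15:-→d16:-→d17:-→d18:-→d19:-→d20:-→d21:-→d22:-→d23:-→d24:-→d25:-→d26:H2  best=H2
  add 0.0.0.0/0 -> H4 at depth 0
  ? 247.14.165.190  path d0:H4→d1:-→d2:-→d3:-→d4:-→d5:-→d6:-→d7:-→d8:-→d9:-→d10:-→d11:-→d12:-→d13:-→d14:-→d15:-→d16:-→d17:-→d18:-→d19:-→d20:-→d21:-→d22:-→d23:-→d24:H0→d25:-→d26:-→d27:-→d28:-→d29:-→d30:-→d31:-→d32:H1  best=H1
  add 247.0.0.0/8 -> H0 at depth 8
  add 247.14.165.0/24 -> H4 at depth 24
  ? 247.14.165.190  path d0:H4→d1:-→d2:-→d3:-→d4:-→d5:-→d6:-→d7:-→d8:H0→d9:-→d10:-→d11:-→d12:-→d13:-→d14:-→d15:-→d16:-→d17:-→d18:-→d19:-→d20:-→d21:-→d22:-→d23:-→d24:H4→d25:-→d26:-→d27:-→d28:-→d29:-→d30:-→d31:-→d32:H1  best=H1
  ? 64.62.228.65  path d0:H4→d1:-→d2:-→d3:-→d4:-→d5:-→d6:-→d7:-→d8:-→d9:-→d10:-→d11:-→d12:-→d13:-→d14:-→d15:-→d16:-→d17:-→d18:-→d19:-→d20:-→d21:-→d22:-→d23:-→d24:-→d25:-→d26:H2  best=H2
  del 247.14.165.0/24 (clear depth 24)
  add 247.0.0.0/12 -> H3 at depth 12
  ? 64.62.228.65  path d0:H4→d1:-→d2:-→d3:-→d4:-→d5:-→d6:-→d7:-→d8:-→d9:-→d10:-→d11:-→d12:-→d13:-→d14:-→d15:-→d16:-→d17:-→d18:-→d19:-→d20:-→d21:-→d22:-→d23:-→d24:-→d25:-→d26:H2  best=H2
  ? 247.14.165.190  path d0:H4→d1:-→d2:-→d3:-→d4:-→d5:-→d6:-→d7:-→d8:H0→d9:-→d10:-→d11:-→d12:H3→d13:-→d14:-→d15:-→d16:-→d17:-→d18:-→d19:-→d20:-→d21:-→d22:-→d23:-→d24:-→d25:-→d26:-→d27:-→d28:-→d29:-→d30:-→d31:-→d32:H1  best=H1
  ? 247.0.0.78  path d0:H4→d1:-→d2:-→d3:-→d4:-→d5:-→d6:-→d7:-→d8:H0→d9:-→d10:-→d11:-→d12:H3  best=H3
  add 0.0.0.0/0 -> H3 at depth 0
  ? 208.98.158.14  path d0:H3→d1:-→d2:-  best=H3
  add 247.14.165.160/27 -> H3 at depth 27
  ? 64.62.228.89  path d0:H3→d1:-→d2:-→d3:-→d4:-→d5:-→d6:-→d7:-→d8:-→d9:-→d10:-→d11:-→d12:-→d13:-→d14:-→d15:-→d16:-→d17:-→d18:-→d19:-→d20:-→d21:-→d22:-→d23:-→d24:-→d25:-→d26:H2  best=H2
  del 247.14.165.160/27 (clear depth 27)
  add 64.62.228.0/24 -> H1 at depth 24
  add 247.14.160.0/20 -> H1 at depth 20
  add 247.0.0.0/9 -> H3 at depth 9
  add 247.0.0.0/8 -> H3 at depth 8
  ? 247.0.20.26  path d0:H3→d1:-→d2:-→d3:-→d4:-→d5:-→d6:-→d7:-→d8:H3→d9:H3→d10:-→d11:-→d12:H3  best=H3
  add 64.62.228.0/24 -> H4 at depth 24
  ? 247.55.26.93  path d0:H3→d1:-→d2:-→d3:-→d4:-→d5:-→d6:-→d7:-→d8:H3→d9:H3→d10:-  best=H3
  add 247.14.0.0/16 -> H2 at depth 16
  add 64.48.0.0/12 -> H4 at depth 12
  del 247.0.0.0/12 (clear depth 12)
  add 247.14.165.176/28 -> H2 at depth 28
  ? 247.14.0.0  path d0:H3→d1:-→d2:-→d3:-→d4:-→d5:-→d6:-→d7:-→d8:H3→d9:H3→d10:-→d11:-→d12:-→d13:-→d14:-→d15:-→d16:H2  best=H2

== LOOKUPS ==
["H0","H2","H1","H1","H2","H2","H1","H3","H3","H2","H3","H3","H2"]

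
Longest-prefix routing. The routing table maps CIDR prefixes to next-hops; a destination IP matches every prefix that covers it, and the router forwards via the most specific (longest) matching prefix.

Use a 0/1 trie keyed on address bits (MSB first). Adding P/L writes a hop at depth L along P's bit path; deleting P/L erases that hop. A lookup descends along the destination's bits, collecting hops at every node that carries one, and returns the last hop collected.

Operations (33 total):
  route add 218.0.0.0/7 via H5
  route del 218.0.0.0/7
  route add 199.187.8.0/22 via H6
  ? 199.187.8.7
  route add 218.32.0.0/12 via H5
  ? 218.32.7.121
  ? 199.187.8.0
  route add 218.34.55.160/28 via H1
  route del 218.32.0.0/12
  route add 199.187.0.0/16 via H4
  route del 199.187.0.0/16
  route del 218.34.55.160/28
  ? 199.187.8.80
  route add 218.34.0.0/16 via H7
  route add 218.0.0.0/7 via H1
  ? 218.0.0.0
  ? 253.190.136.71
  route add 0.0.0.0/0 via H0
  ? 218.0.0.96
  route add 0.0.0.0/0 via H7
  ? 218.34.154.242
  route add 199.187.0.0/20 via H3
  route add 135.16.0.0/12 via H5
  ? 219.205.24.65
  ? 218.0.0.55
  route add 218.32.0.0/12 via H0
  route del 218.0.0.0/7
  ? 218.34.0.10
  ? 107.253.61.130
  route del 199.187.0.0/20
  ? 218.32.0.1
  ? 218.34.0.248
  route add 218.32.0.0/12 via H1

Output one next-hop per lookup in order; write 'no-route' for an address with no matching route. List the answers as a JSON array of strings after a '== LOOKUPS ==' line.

Process each operation:
  + 218.0.0.0/7 (H5) depth=7
  - 218.0.0.0/7 clear@7
  + 199.187.8.0/22 (H6) depth=22
  ? 199.187.8.7  path d0:-→d1:-→d2:-→d3:-→d4:-→d5:-→d6:-→d7:-→d8:-→d9:-→d10:-→d11:-→d12:-→d13:-→d14:-→d15:-→d16:-→d17:-→d18:-→d19:-→d20:-→d21:-→d22:H6  best=H6
  + 218.32.0.0/12 (H5) depth=12
  ? 218.32.7.121  path d0:-→d1:-→d2:-→d3:-→d4:-→d5:-→d6:-→d7:-→d8:-→d9:-→d10:-→d11:-→d12:H5  best=H5
  ? 199.187.8.0  path d0:-→d1:-→d2:-→d3:-→d4:-→d5:-→d6:-→d7:-→d8:-→d9:-→d10:-→d11:-→d12:-→d13:-→d14:-→d15:-→d16:-→d17:-→d18:-→d19:-→d20:-→d21:-→d22:H6  best=H6
  + 218.34.55.160/28 (H1) depth=28
  - 218.32.0.0/12 clear@12
  + 199.187.0.0/16 (H4) depth=16
  - 199.187.0.0/16 clear@16
  - 218.34.55.160/28 clear@28
  ? 199.187.8.80  path d0:-→d1:-→d2:-→d3:-→d4:-→d5:-→d6:-→d7:-→d8:-→d9:-→d10:-→d11:-→d12:-→d13:-→d14:-→d15:-→d16:-→d17:-→d18:-→d19:-→d20:-→d21:-→d22:H6  best=H6
  + 218.34.0.0/16 (H7) depth=16
  + 218.0.0.0/7 (H1) depth=7
  ? 218.0.0.0  path d0:-→d1:-→d2:-→d3:-→d4:-→d5:-→d6:-→d7:H1→d8:-→d9:-→d10:-  best=H1
  ? 253.190.136.71  path d0:-→d1:-→d2:-  best=no-route
  + 0.0.0.0/0 (H0) depth=0
  ? 218.0.0.96  path d0:H0→d1:-→d2:-→d3:-→d4:-→d5:-→d6:-→d7:H1→d8:-→d9:-→d10:-  best=H1
  + 0.0.0.0/0 (H7) depth=0
  ? 218.34.154.242  path d0:H7→d1:-→d2:-→d3:-→d4:-→d5:-→d6:-→d7:H1→d8:-→d9:-→d10:-→d11:-→d12:-→d13:-→d14:-→d15:-→d16:H7  best=H7
  + 199.187.0.0/20 (H3) depth=20
  + 135.16.0.0/12 (H5) depth=12
  ? 219.205.24.65  path d0:H7→d1:-→d2:-→d3:-→d4:-→d5:-→d6:-→d7:H1  best=H1
  ? 218.0.0.55  path d0:H7→d1:-→d2:-→d3:-→d4:-→d5:-→d6:-→d7:H1→d8:-→d9:-→d10:-  best=H1
  + 218.32.0.0/12 (H0) depth=12
  - 218.0.0.0/7 clear@7
  ? 218.34.0.10  path d0:H7→d1:-→d2:-→d3:-→d4:-→d5:-→d6:-→d7:-→d8:-→d9:-→d10:-→d11:-→d12:H0→d13:-→d14:-→d15:-→d16:H7→d17:-→d18:-  best=H7
  ? 107.253.61.130  path d0:H7  best=H7
  - 199.187.0.0/20 clear@20
  ? 218.32.0.1  path d0:H7→d1:-→d2:-→d3:-→d4:-→d5:-→d6:-→d7:-→d8:-→d9:-→d10:-→d11:-→d12:H0→d13:-→d14:-  best=H0
  ? 218.34.0.248  path d0:H7→d1:-→d2:-→d3:-→d4:-→d5:-→d6:-→d7:-→d8:-→d9:-→d10:-→d11:-→d12:H0→d13:-→d14:-→d15:-→d16:H7→d17:-→d18:-  best=H7
  + 218.32.0.0/12 (H1) depth=12

== LOOKUPS ==
["H6","H5","H6","H6","H1","no-route","H1","H7","H1","H1","H7","H7","H0","H7"]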